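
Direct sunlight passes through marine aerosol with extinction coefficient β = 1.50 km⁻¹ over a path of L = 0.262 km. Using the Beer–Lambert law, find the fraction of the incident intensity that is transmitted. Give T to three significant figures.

τ = β·L = 1.50 × 0.262 = 0.3930.
T = exp(−0.3930) = 0.6750.

0.675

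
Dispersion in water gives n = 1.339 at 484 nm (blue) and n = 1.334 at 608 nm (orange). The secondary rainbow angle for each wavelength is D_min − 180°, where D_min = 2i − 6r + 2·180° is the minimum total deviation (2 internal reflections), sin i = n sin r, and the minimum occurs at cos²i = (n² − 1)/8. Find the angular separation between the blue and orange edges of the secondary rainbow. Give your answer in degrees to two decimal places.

At 484 nm (n = 1.339): cos²i = 0.09912 → i = 71.650°, r = 45.141°, D_min = 232.451°, rainbow angle = 52.451°.
At 608 nm (n = 1.334): cos²i = 0.09744 → i = 71.810°, r = 45.411°, D_min = 231.153°, rainbow angle = 51.153°.
Angular width = |52.451° − 51.153°| = 1.299°.

1.30°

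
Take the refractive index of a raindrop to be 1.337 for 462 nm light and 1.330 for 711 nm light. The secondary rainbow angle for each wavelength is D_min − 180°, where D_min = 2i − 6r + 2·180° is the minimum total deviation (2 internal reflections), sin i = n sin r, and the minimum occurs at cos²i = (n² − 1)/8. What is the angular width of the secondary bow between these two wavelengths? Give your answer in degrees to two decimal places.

At 462 nm (n = 1.337): cos²i = 0.09845 → i = 71.714°, r = 45.249°, D_min = 231.934°, rainbow angle = 51.934°.
At 711 nm (n = 1.330): cos²i = 0.09611 → i = 71.940°, r = 45.630°, D_min = 230.101°, rainbow angle = 50.101°.
Angular width = |51.934° − 50.101°| = 1.832°.

1.83°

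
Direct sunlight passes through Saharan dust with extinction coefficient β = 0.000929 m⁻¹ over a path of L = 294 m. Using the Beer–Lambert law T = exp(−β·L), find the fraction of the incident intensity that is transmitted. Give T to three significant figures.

τ = β·L = 0.000929 × 294 = 0.2731.
T = exp(−0.2731) = 0.7610.

0.761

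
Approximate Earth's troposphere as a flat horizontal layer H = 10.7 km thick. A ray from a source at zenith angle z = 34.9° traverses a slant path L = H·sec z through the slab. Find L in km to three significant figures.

13.0 km

sec z = 1/cos 34.9° = 1.2193.
L = 10.7 × 1.2193 = 13.046 km.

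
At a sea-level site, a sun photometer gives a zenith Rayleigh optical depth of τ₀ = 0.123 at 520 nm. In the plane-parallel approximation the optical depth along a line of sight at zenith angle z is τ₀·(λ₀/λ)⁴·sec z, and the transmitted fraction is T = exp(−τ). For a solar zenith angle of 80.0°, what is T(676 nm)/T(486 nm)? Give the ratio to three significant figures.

Airmass: sec 80.0° = 5.7588.
τ(676 nm) = 0.123 × (520/676)⁴ × 5.7588 = 0.123 × 0.3501 × 5.7588 = 0.2480.
τ(486 nm) = 0.123 × (520/486)⁴ × 5.7588 = 0.123 × 1.3106 × 5.7588 = 0.9283.
T(676)/T(486) = exp(τ_B − τ_A) = exp(0.6803) = 1.9745.

1.97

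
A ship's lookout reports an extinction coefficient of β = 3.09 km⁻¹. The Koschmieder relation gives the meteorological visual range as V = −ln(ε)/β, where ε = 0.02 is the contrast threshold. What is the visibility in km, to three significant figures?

1.27 km

V = −ln(0.02) / 3.09 = 3.912 / 3.09 = 1.2660 km.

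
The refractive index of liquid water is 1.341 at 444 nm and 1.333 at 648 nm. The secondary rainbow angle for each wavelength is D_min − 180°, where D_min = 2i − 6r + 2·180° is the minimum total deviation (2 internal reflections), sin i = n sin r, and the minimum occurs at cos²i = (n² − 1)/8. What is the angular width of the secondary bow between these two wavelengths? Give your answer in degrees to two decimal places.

2.08°

At 444 nm (n = 1.341): cos²i = 0.09979 → i = 71.586°, r = 45.034°, D_min = 232.966°, rainbow angle = 52.966°.
At 648 nm (n = 1.333): cos²i = 0.09711 → i = 71.843°, r = 45.466°, D_min = 230.891°, rainbow angle = 50.891°.
Angular width = |52.966° − 50.891°| = 2.075°.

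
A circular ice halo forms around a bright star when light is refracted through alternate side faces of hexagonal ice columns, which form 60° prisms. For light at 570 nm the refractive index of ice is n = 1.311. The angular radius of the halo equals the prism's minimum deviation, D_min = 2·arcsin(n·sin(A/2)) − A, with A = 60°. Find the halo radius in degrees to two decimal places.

n·sin(A/2) = 1.311 × sin 30° = 1.311 × 0.5000 = 0.6555.
D_min = 2·arcsin(0.6555) − 60° = 2 × 40.958° − 60° = 21.915°.

21.92°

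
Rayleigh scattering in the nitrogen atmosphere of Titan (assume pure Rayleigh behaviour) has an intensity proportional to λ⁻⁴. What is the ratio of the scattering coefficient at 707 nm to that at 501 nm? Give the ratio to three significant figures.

0.252

Rayleigh scattering ∝ λ⁻⁴, so the ratio of coefficients is the inverse fourth power of the wavelength ratio.
σ(707)/σ(501) = (501/707)⁴ = (0.7086)⁴ = 0.2522.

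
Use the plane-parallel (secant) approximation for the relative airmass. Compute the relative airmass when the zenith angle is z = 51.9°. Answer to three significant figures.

X = sec z = 1/cos 51.9° = 1/0.6170 = 1.6207.

1.62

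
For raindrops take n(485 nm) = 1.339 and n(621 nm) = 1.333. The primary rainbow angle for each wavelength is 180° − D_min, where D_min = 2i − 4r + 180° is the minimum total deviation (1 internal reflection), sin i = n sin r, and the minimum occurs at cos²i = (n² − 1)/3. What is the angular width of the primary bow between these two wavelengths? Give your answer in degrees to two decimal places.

0.86°

At 485 nm (n = 1.339): cos²i = 0.26431 → i = 59.062°, r = 39.834°, D_min = 138.786°, rainbow angle = 41.214°.
At 621 nm (n = 1.333): cos²i = 0.25896 → i = 59.410°, r = 40.225°, D_min = 137.922°, rainbow angle = 42.078°.
Angular width = |41.214° − 42.078°| = 0.865°.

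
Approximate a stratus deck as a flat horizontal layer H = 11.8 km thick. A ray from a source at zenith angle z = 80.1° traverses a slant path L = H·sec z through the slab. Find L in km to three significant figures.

sec z = 1/cos 80.1° = 5.8164.
L = 11.8 × 5.8164 = 68.633 km.

68.6 km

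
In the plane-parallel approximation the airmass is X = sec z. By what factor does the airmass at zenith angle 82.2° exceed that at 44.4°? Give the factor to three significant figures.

5.26

X(82.2°)/X(44.4°) = sec 82.2° / sec 44.4° = cos 44.4° / cos 82.2° = 0.7145/0.1357 = 5.2645.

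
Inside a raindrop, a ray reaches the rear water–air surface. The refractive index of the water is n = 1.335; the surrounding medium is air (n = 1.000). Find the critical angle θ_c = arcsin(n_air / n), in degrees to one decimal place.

sin θ_c = n_air / n = 1.000 / 1.335 = 0.7491.
θ_c = arcsin(0.7491) = 48.51°.

48.5°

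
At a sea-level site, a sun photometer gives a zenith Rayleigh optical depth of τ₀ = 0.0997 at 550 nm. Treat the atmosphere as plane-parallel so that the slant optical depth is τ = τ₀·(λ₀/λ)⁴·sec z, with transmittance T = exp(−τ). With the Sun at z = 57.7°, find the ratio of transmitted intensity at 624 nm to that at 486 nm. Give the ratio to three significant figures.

1.21

Airmass: sec 57.7° = 1.8714.
τ(624 nm) = 0.0997 × (550/624)⁴ × 1.8714 = 0.0997 × 0.6035 × 1.8714 = 0.1126.
τ(486 nm) = 0.0997 × (550/486)⁴ × 1.8714 = 0.0997 × 1.6402 × 1.8714 = 0.3060.
T(624)/T(486) = exp(τ_B − τ_A) = exp(0.1934) = 1.2134.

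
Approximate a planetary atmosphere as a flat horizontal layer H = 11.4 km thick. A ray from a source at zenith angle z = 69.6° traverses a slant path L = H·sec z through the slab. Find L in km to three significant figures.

sec z = 1/cos 69.6° = 2.8688.
L = 11.4 × 2.8688 = 32.705 km.

32.7 km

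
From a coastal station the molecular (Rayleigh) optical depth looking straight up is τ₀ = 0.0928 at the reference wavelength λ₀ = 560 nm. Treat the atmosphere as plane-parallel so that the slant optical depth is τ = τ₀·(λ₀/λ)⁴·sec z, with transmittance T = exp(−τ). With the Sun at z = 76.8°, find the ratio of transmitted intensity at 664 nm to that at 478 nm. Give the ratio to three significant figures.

Airmass: sec 76.8° = 4.3792.
τ(664 nm) = 0.0928 × (560/664)⁴ × 4.3792 = 0.0928 × 0.5059 × 4.3792 = 0.2056.
τ(478 nm) = 0.0928 × (560/478)⁴ × 4.3792 = 0.0928 × 1.8838 × 4.3792 = 0.7656.
T(664)/T(478) = exp(τ_B − τ_A) = exp(0.5600) = 1.7506.

1.75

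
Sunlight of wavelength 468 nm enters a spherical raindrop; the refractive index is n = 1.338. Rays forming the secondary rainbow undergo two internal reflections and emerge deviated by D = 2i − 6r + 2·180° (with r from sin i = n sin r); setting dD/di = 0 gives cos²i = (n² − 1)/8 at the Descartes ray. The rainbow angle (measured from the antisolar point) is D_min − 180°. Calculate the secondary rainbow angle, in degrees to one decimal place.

cos²i = (1.79024 − 1)/8 = 0.09878; i = arccos(0.31429) = 71.682°.
sin r = sin 71.682°/1.338 = 0.70951; r = 45.195°.
D_min = 2·71.682° − 6·45.195° + 360° = 232.193°.
Rainbow angle = D_min − 180° = 52.193°.

52.2°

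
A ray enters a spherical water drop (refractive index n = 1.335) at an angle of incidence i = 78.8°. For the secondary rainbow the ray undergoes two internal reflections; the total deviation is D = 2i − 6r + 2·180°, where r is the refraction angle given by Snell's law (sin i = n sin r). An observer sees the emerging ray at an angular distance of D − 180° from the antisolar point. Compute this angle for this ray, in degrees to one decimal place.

53.9°

sin r = sin 78.8° / 1.335 = 0.9810/1.335 = 0.7348; r = 47.29°.
D = 2·78.8° − 6·47.29° + 2·180° = 157.60° − 283.74° + 360° = 233.86°.
Angle from antisolar point = D − 180° = 53.86°.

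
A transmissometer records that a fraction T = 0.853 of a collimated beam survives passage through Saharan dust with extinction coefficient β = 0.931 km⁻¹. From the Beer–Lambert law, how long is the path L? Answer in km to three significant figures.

Beer–Lambert: T = exp(−βL) ⇒ L = −ln(T)/β = −ln(0.853)/0.931 = 0.1590/0.931 = 0.1708 km.

0.171 km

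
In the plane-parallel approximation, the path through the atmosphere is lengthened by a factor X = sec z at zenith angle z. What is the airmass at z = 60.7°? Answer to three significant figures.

2.04

X = sec z = 1/cos 60.7° = 1/0.4894 = 2.0434.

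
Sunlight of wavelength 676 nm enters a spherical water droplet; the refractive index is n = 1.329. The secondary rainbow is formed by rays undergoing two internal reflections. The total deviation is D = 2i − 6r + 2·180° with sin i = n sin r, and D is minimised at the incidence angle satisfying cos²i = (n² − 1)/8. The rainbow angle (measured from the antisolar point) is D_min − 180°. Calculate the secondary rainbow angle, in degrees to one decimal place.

49.8°

cos²i = (1.76624 − 1)/8 = 0.09578; i = arccos(0.30948) = 71.972°.
sin r = sin 71.972°/1.329 = 0.71550; r = 45.685°.
D_min = 2·71.972° − 6·45.685° + 360° = 229.837°.
Rainbow angle = D_min − 180° = 49.837°.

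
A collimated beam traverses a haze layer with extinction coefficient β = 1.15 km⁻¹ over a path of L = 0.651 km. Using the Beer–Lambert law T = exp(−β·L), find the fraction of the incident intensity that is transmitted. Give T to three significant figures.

0.473

τ = β·L = 1.15 × 0.651 = 0.7486.
T = exp(−0.7486) = 0.4730.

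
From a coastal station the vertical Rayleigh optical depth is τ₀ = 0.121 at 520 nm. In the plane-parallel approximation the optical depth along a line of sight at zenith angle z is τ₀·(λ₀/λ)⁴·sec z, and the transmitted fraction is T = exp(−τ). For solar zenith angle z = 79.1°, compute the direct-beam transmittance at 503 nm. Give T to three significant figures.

sec 79.1° = 5.2883.
τ = 0.121 × (520/503)⁴ × 5.2883 = 0.121 × 1.1422 × 5.2883 = 0.7309.
T = exp(−0.7309) = 0.4815.

0.481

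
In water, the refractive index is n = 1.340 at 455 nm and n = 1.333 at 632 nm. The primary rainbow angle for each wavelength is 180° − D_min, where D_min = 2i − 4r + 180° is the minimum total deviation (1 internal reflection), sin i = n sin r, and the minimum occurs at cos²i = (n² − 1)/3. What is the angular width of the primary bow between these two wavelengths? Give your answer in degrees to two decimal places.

At 455 nm (n = 1.340): cos²i = 0.26520 → i = 59.004°, r = 39.770°, D_min = 138.929°, rainbow angle = 41.071°.
At 632 nm (n = 1.333): cos²i = 0.25896 → i = 59.410°, r = 40.225°, D_min = 137.922°, rainbow angle = 42.078°.
Angular width = |41.071° − 42.078°| = 1.007°.

1.01°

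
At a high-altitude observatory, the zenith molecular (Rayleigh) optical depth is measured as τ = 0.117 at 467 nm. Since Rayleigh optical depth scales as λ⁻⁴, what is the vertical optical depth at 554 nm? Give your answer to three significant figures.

τ(554 nm) = τ(467 nm) × (467/554)⁴ = 0.117 × (0.8430)⁴ = 0.117 × 0.5049 = 0.0591.

0.0591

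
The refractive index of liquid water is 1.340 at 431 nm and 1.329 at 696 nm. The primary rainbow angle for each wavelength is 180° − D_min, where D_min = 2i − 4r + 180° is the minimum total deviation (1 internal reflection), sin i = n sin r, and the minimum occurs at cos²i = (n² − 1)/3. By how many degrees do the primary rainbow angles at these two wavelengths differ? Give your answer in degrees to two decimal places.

At 431 nm (n = 1.340): cos²i = 0.26520 → i = 59.004°, r = 39.770°, D_min = 138.929°, rainbow angle = 41.071°.
At 696 nm (n = 1.329): cos²i = 0.25541 → i = 59.643°, r = 40.487°, D_min = 137.337°, rainbow angle = 42.663°.
Angular width = |41.071° − 42.663°| = 1.592°.

1.59°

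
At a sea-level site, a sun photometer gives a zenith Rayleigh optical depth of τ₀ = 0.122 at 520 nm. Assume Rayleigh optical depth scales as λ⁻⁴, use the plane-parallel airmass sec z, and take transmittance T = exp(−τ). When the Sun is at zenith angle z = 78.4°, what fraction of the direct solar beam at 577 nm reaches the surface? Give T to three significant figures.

0.670

sec 78.4° = 4.9732.
τ = 0.122 × (520/577)⁴ × 4.9732 = 0.122 × 0.6596 × 4.9732 = 0.4002.
T = exp(−0.4002) = 0.6702.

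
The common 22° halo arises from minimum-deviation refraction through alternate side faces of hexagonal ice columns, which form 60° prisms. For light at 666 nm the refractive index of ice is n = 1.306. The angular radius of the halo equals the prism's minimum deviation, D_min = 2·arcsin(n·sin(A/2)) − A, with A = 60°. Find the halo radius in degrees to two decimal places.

21.54°

n·sin(A/2) = 1.306 × sin 30° = 1.306 × 0.5000 = 0.6530.
D_min = 2·arcsin(0.6530) − 60° = 2 × 40.768° − 60° = 21.536°.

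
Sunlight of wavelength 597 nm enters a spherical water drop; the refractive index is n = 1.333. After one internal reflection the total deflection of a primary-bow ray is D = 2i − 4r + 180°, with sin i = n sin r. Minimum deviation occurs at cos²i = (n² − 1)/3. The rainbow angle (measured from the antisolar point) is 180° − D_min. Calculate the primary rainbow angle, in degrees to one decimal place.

cos²i = (1.77689 − 1)/3 = 0.25896; i = arccos(0.50888) = 59.410°.
sin r = sin 59.410°/1.333 = 0.64579; r = 40.225°.
D_min = 2·59.410° − 4·40.225° + 180° = 137.922°.
Rainbow angle = 180° − D_min = 42.078°.

42.1°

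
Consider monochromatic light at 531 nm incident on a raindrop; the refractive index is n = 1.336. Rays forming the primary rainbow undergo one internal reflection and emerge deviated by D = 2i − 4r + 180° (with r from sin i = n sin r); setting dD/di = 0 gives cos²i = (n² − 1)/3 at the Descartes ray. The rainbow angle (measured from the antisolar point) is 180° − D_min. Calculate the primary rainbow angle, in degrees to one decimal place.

cos²i = (1.78490 − 1)/3 = 0.26163; i = arccos(0.51150) = 59.236°.
sin r = sin 59.236°/1.336 = 0.64318; r = 40.029°.
D_min = 2·59.236° − 4·40.029° + 180° = 138.356°.
Rainbow angle = 180° − D_min = 41.644°.

41.6°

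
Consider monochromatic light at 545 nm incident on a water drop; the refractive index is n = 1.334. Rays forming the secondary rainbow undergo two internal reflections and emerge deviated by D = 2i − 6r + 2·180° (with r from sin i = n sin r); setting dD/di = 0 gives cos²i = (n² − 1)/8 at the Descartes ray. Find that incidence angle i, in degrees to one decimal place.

cos²i = (1.334² − 1)/8 = (1.77956 − 1)/8 = 0.09744.
cos i = 0.31216, so i = 71.810°.

71.8°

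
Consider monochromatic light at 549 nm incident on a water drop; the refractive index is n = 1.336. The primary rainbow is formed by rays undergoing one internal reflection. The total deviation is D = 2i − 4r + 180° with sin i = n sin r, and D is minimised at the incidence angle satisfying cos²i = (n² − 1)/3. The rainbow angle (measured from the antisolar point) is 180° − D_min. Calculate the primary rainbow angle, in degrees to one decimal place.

41.6°

cos²i = (1.78490 − 1)/3 = 0.26163; i = arccos(0.51150) = 59.236°.
sin r = sin 59.236°/1.336 = 0.64318; r = 40.029°.
D_min = 2·59.236° − 4·40.029° + 180° = 138.356°.
Rainbow angle = 180° − D_min = 41.644°.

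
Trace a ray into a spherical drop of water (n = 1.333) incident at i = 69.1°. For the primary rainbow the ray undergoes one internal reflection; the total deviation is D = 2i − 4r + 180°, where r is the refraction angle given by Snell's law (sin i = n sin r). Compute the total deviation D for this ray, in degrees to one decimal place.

140.2°

sin r = sin 69.1° / 1.333 = 0.9342/1.333 = 0.7008; r = 44.49°.
D = 2·69.1° − 4·44.49° + 180° = 138.20° − 177.97° + 180° = 140.23°.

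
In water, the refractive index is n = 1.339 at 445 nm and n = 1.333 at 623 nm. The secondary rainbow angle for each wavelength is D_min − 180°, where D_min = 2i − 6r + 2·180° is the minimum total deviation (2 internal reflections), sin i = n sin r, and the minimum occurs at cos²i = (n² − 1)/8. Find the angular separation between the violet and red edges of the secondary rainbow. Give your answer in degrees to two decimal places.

1.56°

At 445 nm (n = 1.339): cos²i = 0.09912 → i = 71.650°, r = 45.141°, D_min = 232.451°, rainbow angle = 52.451°.
At 623 nm (n = 1.333): cos²i = 0.09711 → i = 71.843°, r = 45.466°, D_min = 230.891°, rainbow angle = 50.891°.
Angular width = |52.451° − 50.891°| = 1.560°.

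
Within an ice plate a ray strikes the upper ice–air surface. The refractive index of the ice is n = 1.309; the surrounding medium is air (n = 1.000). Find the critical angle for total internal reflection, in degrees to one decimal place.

49.8°

sin θ_c = n_air / n = 1.000 / 1.309 = 0.7639.
θ_c = arcsin(0.7639) = 49.81°.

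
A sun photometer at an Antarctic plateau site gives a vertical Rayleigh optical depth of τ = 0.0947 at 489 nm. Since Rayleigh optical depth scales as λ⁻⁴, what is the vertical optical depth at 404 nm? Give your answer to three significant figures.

0.203

τ(404 nm) = τ(489 nm) × (489/404)⁴ = 0.0947 × (1.2104)⁴ = 0.0947 × 2.1464 = 0.2033.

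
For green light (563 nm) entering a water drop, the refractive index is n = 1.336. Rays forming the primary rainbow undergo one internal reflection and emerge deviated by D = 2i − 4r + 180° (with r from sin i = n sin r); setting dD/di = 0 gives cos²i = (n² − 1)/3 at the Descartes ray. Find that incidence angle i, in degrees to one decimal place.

cos²i = (1.336² − 1)/3 = (1.78490 − 1)/3 = 0.26163.
cos i = 0.51150, so i = 59.236°.

59.2°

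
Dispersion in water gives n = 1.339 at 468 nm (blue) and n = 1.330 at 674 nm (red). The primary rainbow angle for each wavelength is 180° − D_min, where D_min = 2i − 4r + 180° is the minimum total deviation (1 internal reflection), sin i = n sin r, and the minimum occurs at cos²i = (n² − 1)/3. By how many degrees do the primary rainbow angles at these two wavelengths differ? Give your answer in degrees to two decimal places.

1.30°

At 468 nm (n = 1.339): cos²i = 0.26431 → i = 59.062°, r = 39.834°, D_min = 138.786°, rainbow angle = 41.214°.
At 674 nm (n = 1.330): cos²i = 0.25630 → i = 59.585°, r = 40.422°, D_min = 137.484°, rainbow angle = 42.516°.
Angular width = |41.214° − 42.516°| = 1.303°.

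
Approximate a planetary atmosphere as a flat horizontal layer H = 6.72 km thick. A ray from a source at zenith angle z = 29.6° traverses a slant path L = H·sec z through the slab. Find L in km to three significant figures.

sec z = 1/cos 29.6° = 1.1501.
L = 6.72 × 1.1501 = 7.729 km.

7.73 km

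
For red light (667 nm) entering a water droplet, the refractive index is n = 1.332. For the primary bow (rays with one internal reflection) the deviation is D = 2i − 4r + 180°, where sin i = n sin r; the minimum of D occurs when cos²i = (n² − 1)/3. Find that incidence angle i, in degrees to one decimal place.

59.5°

cos²i = (1.332² − 1)/3 = (1.77422 − 1)/3 = 0.25807.
cos i = 0.50801, so i = 59.469°.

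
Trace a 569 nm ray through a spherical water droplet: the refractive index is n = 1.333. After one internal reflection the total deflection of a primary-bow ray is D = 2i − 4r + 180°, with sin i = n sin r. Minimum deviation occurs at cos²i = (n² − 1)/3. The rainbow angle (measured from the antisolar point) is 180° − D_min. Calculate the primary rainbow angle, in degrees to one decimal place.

42.1°

cos²i = (1.77689 − 1)/3 = 0.25896; i = arccos(0.50888) = 59.410°.
sin r = sin 59.410°/1.333 = 0.64579; r = 40.225°.
D_min = 2·59.410° − 4·40.225° + 180° = 137.922°.
Rainbow angle = 180° − D_min = 42.078°.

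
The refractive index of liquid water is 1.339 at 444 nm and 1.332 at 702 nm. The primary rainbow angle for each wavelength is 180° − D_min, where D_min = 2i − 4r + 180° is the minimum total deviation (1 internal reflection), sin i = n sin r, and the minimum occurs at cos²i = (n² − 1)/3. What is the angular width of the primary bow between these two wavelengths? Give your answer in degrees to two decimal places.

1.01°

At 444 nm (n = 1.339): cos²i = 0.26431 → i = 59.062°, r = 39.834°, D_min = 138.786°, rainbow angle = 41.214°.
At 702 nm (n = 1.332): cos²i = 0.25807 → i = 59.469°, r = 40.290°, D_min = 137.776°, rainbow angle = 42.224°.
Angular width = |41.214° − 42.224°| = 1.010°.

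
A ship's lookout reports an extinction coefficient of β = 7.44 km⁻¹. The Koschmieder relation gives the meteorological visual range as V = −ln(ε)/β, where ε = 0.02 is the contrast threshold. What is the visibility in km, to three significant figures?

V = −ln(0.02) / 7.44 = 3.912 / 7.44 = 0.5258 km.

0.526 km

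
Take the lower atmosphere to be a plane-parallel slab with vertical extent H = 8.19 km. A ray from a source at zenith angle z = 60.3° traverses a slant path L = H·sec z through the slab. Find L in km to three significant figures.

16.5 km

sec z = 1/cos 60.3° = 2.0183.
L = 8.19 × 2.0183 = 16.530 km.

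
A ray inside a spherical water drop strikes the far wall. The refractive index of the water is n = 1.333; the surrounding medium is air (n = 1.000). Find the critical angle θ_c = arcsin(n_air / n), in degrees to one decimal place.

sin θ_c = n_air / n = 1.000 / 1.333 = 0.7502.
θ_c = arcsin(0.7502) = 48.61°.

48.6°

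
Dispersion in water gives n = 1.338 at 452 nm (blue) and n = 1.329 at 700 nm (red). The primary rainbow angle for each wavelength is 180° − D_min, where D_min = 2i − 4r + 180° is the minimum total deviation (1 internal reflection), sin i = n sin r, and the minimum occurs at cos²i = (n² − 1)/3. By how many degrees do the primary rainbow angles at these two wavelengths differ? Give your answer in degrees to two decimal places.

At 452 nm (n = 1.338): cos²i = 0.26341 → i = 59.120°, r = 39.899°, D_min = 138.643°, rainbow angle = 41.357°.
At 700 nm (n = 1.329): cos²i = 0.25541 → i = 59.643°, r = 40.487°, D_min = 137.337°, rainbow angle = 42.663°.
Angular width = |41.357° − 42.663°| = 1.307°.

1.31°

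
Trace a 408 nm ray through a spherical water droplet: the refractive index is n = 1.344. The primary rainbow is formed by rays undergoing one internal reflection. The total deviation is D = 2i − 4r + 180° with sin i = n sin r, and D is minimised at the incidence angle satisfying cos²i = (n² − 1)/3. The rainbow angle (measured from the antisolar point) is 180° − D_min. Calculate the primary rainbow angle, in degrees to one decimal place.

cos²i = (1.80634 − 1)/3 = 0.26878; i = arccos(0.51844) = 58.772°.
sin r = sin 58.772°/1.344 = 0.63625; r = 39.512°.
D_min = 2·58.772° − 4·39.512° + 180° = 139.495°.
Rainbow angle = 180° − D_min = 40.505°.

40.5°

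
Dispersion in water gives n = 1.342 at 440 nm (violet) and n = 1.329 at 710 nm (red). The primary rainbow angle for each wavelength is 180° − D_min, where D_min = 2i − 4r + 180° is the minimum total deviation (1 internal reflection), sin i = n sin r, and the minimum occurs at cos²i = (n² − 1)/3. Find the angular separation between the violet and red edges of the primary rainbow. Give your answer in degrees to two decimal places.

At 440 nm (n = 1.342): cos²i = 0.26699 → i = 58.888°, r = 39.641°, D_min = 139.213°, rainbow angle = 40.787°.
At 710 nm (n = 1.329): cos²i = 0.25541 → i = 59.643°, r = 40.487°, D_min = 137.337°, rainbow angle = 42.663°.
Angular width = |40.787° − 42.663°| = 1.876°.

1.88°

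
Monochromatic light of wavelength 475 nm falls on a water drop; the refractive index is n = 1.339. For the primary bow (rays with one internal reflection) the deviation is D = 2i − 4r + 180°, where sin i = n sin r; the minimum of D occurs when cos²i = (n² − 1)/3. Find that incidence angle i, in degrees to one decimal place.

cos²i = (1.339² − 1)/3 = (1.79292 − 1)/3 = 0.26431.
cos i = 0.51411, so i = 59.062°.

59.1°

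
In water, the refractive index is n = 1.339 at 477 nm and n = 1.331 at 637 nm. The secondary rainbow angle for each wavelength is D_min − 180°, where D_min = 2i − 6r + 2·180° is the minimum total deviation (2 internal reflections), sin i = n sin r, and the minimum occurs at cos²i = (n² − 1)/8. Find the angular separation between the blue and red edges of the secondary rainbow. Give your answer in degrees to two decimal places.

2.09°

At 477 nm (n = 1.339): cos²i = 0.09912 → i = 71.650°, r = 45.141°, D_min = 232.451°, rainbow angle = 52.451°.
At 637 nm (n = 1.331): cos²i = 0.09645 → i = 71.907°, r = 45.575°, D_min = 230.365°, rainbow angle = 50.365°.
Angular width = |52.451° − 50.365°| = 2.086°.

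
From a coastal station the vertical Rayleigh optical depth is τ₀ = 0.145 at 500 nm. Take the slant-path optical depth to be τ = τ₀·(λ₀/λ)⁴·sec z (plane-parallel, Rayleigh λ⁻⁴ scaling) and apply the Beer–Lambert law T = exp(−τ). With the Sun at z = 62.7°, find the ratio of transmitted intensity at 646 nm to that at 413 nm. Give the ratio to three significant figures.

Airmass: sec 62.7° = 2.1803.
τ(646 nm) = 0.145 × (500/646)⁴ × 2.1803 = 0.145 × 0.3589 × 2.1803 = 0.1135.
τ(413 nm) = 0.145 × (500/413)⁴ × 2.1803 = 0.145 × 2.1482 × 2.1803 = 0.6792.
T(646)/T(413) = exp(τ_B − τ_A) = exp(0.5657) = 1.7607.

1.76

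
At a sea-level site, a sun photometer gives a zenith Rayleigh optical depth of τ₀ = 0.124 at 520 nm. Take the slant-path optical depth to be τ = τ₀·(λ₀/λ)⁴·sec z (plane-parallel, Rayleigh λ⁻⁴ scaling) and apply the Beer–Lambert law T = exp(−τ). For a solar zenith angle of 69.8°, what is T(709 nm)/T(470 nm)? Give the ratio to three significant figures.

1.54

Airmass: sec 69.8° = 2.8960.
τ(709 nm) = 0.124 × (520/709)⁴ × 2.8960 = 0.124 × 0.2894 × 2.8960 = 0.1039.
τ(470 nm) = 0.124 × (520/470)⁴ × 2.8960 = 0.124 × 1.4984 × 2.8960 = 0.5381.
T(709)/T(470) = exp(τ_B − τ_A) = exp(0.4342) = 1.5437.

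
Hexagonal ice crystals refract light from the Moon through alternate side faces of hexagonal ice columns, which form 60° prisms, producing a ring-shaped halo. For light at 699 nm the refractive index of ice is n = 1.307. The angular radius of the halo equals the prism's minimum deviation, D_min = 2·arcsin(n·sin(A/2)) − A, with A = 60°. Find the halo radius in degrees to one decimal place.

n·sin(A/2) = 1.307 × sin 30° = 1.307 × 0.5000 = 0.6535.
D_min = 2·arcsin(0.6535) − 60° = 2 × 40.806° − 60° = 21.612°.

21.6°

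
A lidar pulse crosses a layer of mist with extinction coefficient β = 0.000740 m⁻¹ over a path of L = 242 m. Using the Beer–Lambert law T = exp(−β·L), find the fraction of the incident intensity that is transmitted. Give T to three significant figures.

τ = β·L = 0.000740 × 242 = 0.1791.
T = exp(−0.1791) = 0.8360.

0.836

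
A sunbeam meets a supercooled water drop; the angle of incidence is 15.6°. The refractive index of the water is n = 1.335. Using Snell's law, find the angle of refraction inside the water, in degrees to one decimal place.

11.6°

Snell: sin θ_r = sin θ_i / n = sin 15.6° / 1.335 = 0.2689 / 1.335 = 0.2014.
θ_r = arcsin(0.2014) = 11.62°.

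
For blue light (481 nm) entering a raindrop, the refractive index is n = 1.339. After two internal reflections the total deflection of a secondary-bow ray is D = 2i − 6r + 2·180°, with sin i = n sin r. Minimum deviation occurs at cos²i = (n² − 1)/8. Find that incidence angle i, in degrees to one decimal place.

cos²i = (1.339² − 1)/8 = (1.79292 − 1)/8 = 0.09912.
cos i = 0.31483, so i = 71.650°.

71.6°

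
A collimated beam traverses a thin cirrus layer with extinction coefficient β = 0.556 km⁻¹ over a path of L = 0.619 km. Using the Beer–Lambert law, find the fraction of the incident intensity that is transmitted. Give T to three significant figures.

0.709

τ = β·L = 0.556 × 0.619 = 0.3442.
T = exp(−0.3442) = 0.7088.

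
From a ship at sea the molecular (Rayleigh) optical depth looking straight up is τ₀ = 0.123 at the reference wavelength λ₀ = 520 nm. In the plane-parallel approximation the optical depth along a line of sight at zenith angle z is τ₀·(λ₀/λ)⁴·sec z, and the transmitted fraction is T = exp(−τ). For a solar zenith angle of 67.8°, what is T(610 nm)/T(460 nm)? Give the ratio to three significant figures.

Airmass: sec 67.8° = 2.6466.
τ(610 nm) = 0.123 × (520/610)⁴ × 2.6466 = 0.123 × 0.5281 × 2.6466 = 0.1719.
τ(460 nm) = 0.123 × (520/460)⁴ × 2.6466 = 0.123 × 1.6330 × 2.6466 = 0.5316.
T(610)/T(460) = exp(τ_B − τ_A) = exp(0.3597) = 1.4329.

1.43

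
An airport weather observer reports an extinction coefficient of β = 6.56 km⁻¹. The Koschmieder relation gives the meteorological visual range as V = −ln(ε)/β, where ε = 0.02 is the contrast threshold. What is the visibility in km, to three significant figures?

V = −ln(0.02) / 6.56 = 3.912 / 6.56 = 0.5963 km.

0.596 km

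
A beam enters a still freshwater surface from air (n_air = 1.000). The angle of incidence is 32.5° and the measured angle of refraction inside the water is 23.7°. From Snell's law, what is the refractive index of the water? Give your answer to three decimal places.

1.337

n = sin θ_i / sin θ_r = sin 32.5° / sin 23.7° = 0.5373 / 0.4019 = 1.3367.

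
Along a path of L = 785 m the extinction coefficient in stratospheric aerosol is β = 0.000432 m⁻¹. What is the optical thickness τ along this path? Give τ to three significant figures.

0.339

τ = β·L = 0.000432 × 785 = 0.3391.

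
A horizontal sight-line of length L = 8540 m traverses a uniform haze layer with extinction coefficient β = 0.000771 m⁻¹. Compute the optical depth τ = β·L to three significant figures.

τ = β·L = 0.000771 × 8540 = 6.5843.

6.58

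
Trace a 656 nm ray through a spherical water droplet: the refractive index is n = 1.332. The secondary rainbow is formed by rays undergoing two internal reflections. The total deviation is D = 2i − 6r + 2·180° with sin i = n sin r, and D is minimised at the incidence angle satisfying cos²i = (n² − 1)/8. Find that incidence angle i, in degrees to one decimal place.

71.9°

cos²i = (1.332² − 1)/8 = (1.77422 − 1)/8 = 0.09678.
cos i = 0.31109, so i = 71.875°.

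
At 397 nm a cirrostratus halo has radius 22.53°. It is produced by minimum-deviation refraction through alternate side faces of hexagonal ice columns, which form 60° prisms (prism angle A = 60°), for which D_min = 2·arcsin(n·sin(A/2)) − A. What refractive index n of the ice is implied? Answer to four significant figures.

Rearranging: n = sin((D_min + A)/2) / sin(A/2).
(D_min + A)/2 = (22.53° + 60°)/2 = 41.265°.
n = sin 41.265° / sin 30° = 0.6595 / 0.5000 = 1.3191.

1.319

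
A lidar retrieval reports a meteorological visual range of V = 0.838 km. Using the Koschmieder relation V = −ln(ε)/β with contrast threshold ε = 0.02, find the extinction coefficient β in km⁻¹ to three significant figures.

β = −ln(0.02) / V = 3.912 / 0.838 = 4.6683 km⁻¹.

4.67 km⁻¹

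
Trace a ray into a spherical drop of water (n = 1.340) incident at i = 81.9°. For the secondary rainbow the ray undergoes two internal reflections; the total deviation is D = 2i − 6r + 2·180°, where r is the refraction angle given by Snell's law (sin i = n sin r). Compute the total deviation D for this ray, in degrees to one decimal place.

238.0°

sin r = sin 81.9° / 1.340 = 0.9900/1.340 = 0.7388; r = 47.63°.
D = 2·81.9° − 6·47.63° + 2·180° = 163.80° − 285.79° + 360° = 238.01°.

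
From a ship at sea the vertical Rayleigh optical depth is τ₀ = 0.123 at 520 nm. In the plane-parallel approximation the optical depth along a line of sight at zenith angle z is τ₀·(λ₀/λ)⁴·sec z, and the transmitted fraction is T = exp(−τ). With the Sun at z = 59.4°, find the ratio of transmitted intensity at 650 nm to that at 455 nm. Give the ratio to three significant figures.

Airmass: sec 59.4° = 1.9645.
τ(650 nm) = 0.123 × (520/650)⁴ × 1.9645 = 0.123 × 0.4096 × 1.9645 = 0.0990.
τ(455 nm) = 0.123 × (520/455)⁴ × 1.9645 = 0.123 × 1.7060 × 1.9645 = 0.4122.
T(650)/T(455) = exp(τ_B − τ_A) = exp(0.3132) = 1.3678.

1.37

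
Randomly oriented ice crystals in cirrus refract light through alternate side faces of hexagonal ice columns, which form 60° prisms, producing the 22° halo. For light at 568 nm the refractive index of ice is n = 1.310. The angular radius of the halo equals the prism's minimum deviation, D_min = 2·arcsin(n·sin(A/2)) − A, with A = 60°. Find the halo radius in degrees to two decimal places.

n·sin(A/2) = 1.310 × sin 30° = 1.310 × 0.5000 = 0.6550.
D_min = 2·arcsin(0.6550) − 60° = 2 × 40.920° − 60° = 21.839°.

21.84°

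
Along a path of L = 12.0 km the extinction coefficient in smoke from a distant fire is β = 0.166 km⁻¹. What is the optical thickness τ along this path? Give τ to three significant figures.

1.99

τ = β·L = 0.166 × 12.0 = 1.9920.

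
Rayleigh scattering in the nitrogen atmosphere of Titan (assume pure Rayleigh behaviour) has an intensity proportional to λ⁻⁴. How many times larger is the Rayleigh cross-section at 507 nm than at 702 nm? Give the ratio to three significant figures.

Rayleigh scattering ∝ λ⁻⁴, so the ratio of coefficients is the inverse fourth power of the wavelength ratio.
σ(507)/σ(702) = (702/507)⁴ = (1.3846)⁴ = 3.676.

3.68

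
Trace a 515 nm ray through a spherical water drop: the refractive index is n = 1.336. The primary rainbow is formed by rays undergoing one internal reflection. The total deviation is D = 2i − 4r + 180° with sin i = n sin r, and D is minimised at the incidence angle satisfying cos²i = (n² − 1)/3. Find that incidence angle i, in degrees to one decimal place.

59.2°

cos²i = (1.336² − 1)/3 = (1.78490 − 1)/3 = 0.26163.
cos i = 0.51150, so i = 59.236°.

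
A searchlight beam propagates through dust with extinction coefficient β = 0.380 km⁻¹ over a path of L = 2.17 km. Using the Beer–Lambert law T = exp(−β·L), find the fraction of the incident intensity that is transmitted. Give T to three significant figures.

τ = β·L = 0.380 × 2.17 = 0.8246.
T = exp(−0.8246) = 0.4384.

0.438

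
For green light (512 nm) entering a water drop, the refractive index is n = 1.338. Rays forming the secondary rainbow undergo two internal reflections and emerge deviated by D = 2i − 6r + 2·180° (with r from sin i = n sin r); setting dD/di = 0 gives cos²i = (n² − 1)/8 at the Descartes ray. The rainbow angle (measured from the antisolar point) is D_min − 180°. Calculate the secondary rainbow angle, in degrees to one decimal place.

52.2°

cos²i = (1.79024 − 1)/8 = 0.09878; i = arccos(0.31429) = 71.682°.
sin r = sin 71.682°/1.338 = 0.70951; r = 45.195°.
D_min = 2·71.682° − 6·45.195° + 360° = 232.193°.
Rainbow angle = D_min − 180° = 52.193°.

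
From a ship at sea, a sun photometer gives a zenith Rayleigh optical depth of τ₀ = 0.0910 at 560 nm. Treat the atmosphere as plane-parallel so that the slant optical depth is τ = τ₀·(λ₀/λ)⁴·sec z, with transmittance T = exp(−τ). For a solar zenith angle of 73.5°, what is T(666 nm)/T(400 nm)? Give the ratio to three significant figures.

2.92

Airmass: sec 73.5° = 3.5209.
τ(666 nm) = 0.0910 × (560/666)⁴ × 3.5209 = 0.0910 × 0.4999 × 3.5209 = 0.1602.
τ(400 nm) = 0.0910 × (560/400)⁴ × 3.5209 = 0.0910 × 3.8416 × 3.5209 = 1.2309.
T(666)/T(400) = exp(τ_B − τ_A) = exp(1.0707) = 2.9174.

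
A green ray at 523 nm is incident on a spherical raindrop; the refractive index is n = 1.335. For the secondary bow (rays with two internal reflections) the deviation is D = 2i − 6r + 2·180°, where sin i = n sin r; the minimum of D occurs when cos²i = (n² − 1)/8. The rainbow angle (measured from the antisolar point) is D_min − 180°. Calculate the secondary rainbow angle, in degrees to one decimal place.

cos²i = (1.78222 − 1)/8 = 0.09778; i = arccos(0.31269) = 71.778°.
sin r = sin 71.778°/1.335 = 0.71150; r = 45.357°.
D_min = 2·71.778° − 6·45.357° + 360° = 231.414°.
Rainbow angle = D_min − 180° = 51.414°.

51.4°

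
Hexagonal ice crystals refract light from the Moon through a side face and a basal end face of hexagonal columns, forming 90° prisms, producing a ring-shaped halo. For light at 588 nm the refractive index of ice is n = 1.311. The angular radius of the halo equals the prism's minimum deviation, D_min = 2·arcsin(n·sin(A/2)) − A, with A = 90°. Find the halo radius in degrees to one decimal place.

n·sin(A/2) = 1.311 × sin 45° = 1.311 × 0.7071 = 0.9270.
D_min = 2·arcsin(0.9270) − 90° = 2 × 67.974° − 90° = 45.949°.

45.9°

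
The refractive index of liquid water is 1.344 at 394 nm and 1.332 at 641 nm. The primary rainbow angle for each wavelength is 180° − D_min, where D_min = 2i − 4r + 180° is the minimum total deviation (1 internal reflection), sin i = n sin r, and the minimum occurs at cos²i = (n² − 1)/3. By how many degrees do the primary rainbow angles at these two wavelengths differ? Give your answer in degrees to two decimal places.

At 394 nm (n = 1.344): cos²i = 0.26878 → i = 58.772°, r = 39.512°, D_min = 139.495°, rainbow angle = 40.505°.
At 641 nm (n = 1.332): cos²i = 0.25807 → i = 59.469°, r = 40.290°, D_min = 137.776°, rainbow angle = 42.224°.
Angular width = |40.505° − 42.224°| = 1.719°.

1.72°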